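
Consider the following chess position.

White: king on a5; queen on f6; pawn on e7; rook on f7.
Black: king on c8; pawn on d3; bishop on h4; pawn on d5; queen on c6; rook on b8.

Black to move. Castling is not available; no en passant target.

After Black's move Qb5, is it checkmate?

yes

After Qb5: white king on a5; in check: yes, from the black queen on b5.
King squares — a4: attacked by Qb5; b4: attacked by Qb5; b5: attacked by Rb8; a6: attacked by Qb5; b6: attacked by Qb5.
White has no legal moves → checkmate.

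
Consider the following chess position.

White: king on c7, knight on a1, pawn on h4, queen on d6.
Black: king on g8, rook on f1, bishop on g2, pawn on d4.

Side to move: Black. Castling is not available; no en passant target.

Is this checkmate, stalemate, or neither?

neither

Black to move; black king on g8.
In check: no.
Legal moves for Black include: Kh8, Kh7, Kg7, Kf7, Ba8, Bb7, Bc6, Bd5, Be4, Bh3, Bf3, Bh1, Rf8, Rf7+, Rf6, Rf5, Rf4, Rf3, ... (list truncated; more exist).
Black has legal moves and is not in check → neither.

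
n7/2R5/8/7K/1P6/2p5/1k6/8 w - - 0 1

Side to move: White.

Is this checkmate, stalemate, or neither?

neither

White to move; white king on h5.
In check: no.
Legal moves for White: Rc8, Rh7, Rg7, Rf7, Re7, Rd7, Rb7, Ra7, Rc6, Rc5, Rc4, Rxc3, Kh6, Kg6, Kg5, Kh4, Kg4, b5.
White has 18 legal moves and is not in check → neither.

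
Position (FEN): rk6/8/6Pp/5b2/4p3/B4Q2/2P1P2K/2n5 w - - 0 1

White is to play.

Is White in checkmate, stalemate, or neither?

neither

White to move; white king on h2.
In check: no.
Legal moves for White include: Qh5, Qxf5, Qg4, Qf4+, Qxe4, Qh3, Qg3+, Qe3, Qd3, Qc3, Qb3+, Qg2, Qf2, Qh1, Qf1, Bf8, Be7, Bd6+, ... (list truncated; more exist).
White has legal moves and is not in check → neither.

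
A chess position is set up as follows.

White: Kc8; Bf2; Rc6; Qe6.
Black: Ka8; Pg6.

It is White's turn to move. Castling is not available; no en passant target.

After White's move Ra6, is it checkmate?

After Ra6: black king on a8; in check: yes, from the white rook on a6.
King squares — a7: attacked by Bf2; b7: attacked by Kc8; b8: attacked by Kc8.
Black has no legal moves → checkmate.

yes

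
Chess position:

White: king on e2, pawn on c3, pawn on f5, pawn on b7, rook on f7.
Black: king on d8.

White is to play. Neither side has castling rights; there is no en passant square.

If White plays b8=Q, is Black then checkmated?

yes

After b8=Q: black king on d8; in check: yes, from the white queen on b8.
King squares — c7: attacked by Rf7; d7: attacked by Rf7; e7: attacked by Rf7; c8: attacked by Qb8; e8: attacked by Qb8.
Black has no legal moves → checkmate.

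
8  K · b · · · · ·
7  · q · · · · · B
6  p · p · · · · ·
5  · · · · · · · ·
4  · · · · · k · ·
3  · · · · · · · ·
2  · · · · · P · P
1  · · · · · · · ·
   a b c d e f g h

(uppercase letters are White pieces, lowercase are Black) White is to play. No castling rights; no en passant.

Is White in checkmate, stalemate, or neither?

White to move; white king on a8.
In check: yes, from the black queen on b7.
King squares — a7: attacked by Qb7; b7: attacked by Bc8; b8: attacked by Qb7.
Legal moves for White: none.
In check with no legal moves → checkmate.

checkmate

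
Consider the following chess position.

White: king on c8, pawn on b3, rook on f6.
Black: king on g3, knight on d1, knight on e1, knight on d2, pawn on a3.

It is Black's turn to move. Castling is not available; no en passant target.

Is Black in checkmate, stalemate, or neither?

neither

Black to move; black king on g3.
In check: no.
Legal moves for Black include: Kh4, Kg4, Kh3, Kh2, Kg2, Ne4, Nc4, Ndf3, Nxb3, Nf1, Nb1, Nef3, Nd3, Ng2, Nc2, Ne3, Nc3, Nf2, ... (list truncated; more exist).
Black has legal moves and is not in check → neither.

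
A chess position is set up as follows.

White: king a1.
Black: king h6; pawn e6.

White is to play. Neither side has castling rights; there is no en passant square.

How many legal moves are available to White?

White to move; king on a1.
In check: no.
Legal moves: Kb2, Ka2, Kb1.
Count: 3.

3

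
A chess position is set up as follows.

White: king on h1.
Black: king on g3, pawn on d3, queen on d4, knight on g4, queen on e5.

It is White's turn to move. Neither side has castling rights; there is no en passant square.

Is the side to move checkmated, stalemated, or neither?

White to move; white king on h1.
In check: no.
King squares — g1: attacked by Qd4; g2: attacked by Kg3; h2: attacked by Kg3.
Legal moves for White: none.
Not in check and no legal moves → stalemate.

stalemate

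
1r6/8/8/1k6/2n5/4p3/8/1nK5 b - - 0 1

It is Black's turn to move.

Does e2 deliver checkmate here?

no

After e2: white king on c1; in check: no.
White is not in check, so this cannot be checkmate.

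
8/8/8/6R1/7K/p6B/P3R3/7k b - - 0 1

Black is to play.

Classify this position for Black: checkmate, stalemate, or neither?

Black to move; black king on h1.
In check: no.
King squares — g1: attacked by Rg5; g2: attacked by Re2; h2: attacked by Re2.
Legal moves for Black: none.
Not in check and no legal moves → stalemate.

stalemate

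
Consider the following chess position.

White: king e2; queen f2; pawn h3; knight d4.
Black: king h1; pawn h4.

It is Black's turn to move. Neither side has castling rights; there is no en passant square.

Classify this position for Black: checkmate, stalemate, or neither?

stalemate

Black to move; black king on h1.
In check: no.
King squares — g1: attacked by Qf2; g2: attacked by Qf2; h2: attacked by Qf2.
Legal moves for Black: none.
Not in check and no legal moves → stalemate.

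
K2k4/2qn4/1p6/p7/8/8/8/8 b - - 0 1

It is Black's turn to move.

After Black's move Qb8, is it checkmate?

After Qb8: white king on a8; in check: yes, from the black queen on b8.
King squares — a7: attacked by Qb8; b7: attacked by Qb8; b8: attacked by Nd7.
White has no legal moves → checkmate.

yes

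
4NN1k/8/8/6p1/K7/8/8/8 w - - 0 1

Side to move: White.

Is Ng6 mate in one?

no

After Ng6: black king on h8; in check: yes, from the white knight on g6.
Black has 2 legal replies: Kg8, Kh7.
In check but a legal move exists → not checkmate.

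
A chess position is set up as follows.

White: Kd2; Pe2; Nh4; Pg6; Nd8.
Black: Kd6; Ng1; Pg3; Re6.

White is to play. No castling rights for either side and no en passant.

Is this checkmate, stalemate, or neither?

neither

White to move; white king on d2.
In check: no.
Legal moves for White: Nf7+, Nb7+, Nxe6, Nc6, Nf5+, Nf3, Ng2, Kd3, Kc3, Kc2, Ke1, Kd1, Kc1, g7, e3, e4.
White has 16 legal moves and is not in check → neither.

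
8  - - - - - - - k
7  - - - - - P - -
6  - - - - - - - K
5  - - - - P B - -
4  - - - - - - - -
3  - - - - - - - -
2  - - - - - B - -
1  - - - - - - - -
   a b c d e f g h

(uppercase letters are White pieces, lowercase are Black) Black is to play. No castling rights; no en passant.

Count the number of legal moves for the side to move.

Black to move; king on h8.
In check: no.
Legal moves: none.
Count: 0.

0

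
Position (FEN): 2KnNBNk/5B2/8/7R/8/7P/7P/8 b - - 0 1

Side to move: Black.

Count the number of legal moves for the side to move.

0

Black to move; king on h8.
In check: yes, from the white rook on h5.
Legal moves: none.
Count: 0.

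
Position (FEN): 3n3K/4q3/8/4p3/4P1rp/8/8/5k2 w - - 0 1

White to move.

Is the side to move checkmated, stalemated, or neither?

White to move; white king on h8.
In check: no.
King squares — g7: attacked by Rg4; h7: attacked by Qe7; g8: attacked by Rg4.
Legal moves for White: none.
Not in check and no legal moves → stalemate.

stalemate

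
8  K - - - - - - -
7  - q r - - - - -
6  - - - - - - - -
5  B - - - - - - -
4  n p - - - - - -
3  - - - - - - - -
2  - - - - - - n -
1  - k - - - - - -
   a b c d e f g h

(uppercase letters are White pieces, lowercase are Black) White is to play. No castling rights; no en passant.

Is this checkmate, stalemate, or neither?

White to move; white king on a8.
In check: yes, from the black queen on b7.
King squares — a7: attacked by Qb7; b7: attacked by Rc7; b8: attacked by Qb7.
Legal moves for White: none.
In check with no legal moves → checkmate.

checkmate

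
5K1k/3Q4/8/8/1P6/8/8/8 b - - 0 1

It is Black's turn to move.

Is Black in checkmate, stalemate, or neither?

Black to move; black king on h8.
In check: no.
King squares — g7: attacked by Qd7; h7: attacked by Qd7; g8: attacked by Kf8.
Legal moves for Black: none.
Not in check and no legal moves → stalemate.

stalemate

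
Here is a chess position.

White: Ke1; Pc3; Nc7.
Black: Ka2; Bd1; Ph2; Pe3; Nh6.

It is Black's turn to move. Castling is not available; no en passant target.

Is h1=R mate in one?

After h1=R: white king on e1; in check: yes, from the black rook on h1.
King squares — d1: attacked by Rh1; f1: attacked by Rh1; d2: attacked by Pe3; e2: attacked by Bd1; f2: attacked by Pe3.
White has no legal moves → checkmate.

yes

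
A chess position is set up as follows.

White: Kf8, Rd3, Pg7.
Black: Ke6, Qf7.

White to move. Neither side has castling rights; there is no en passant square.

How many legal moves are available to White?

0

White to move; king on f8.
In check: yes, from the black queen on f7.
Legal moves: none.
Count: 0.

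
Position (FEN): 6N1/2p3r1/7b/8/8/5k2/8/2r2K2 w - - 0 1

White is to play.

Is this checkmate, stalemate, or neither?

checkmate

White to move; white king on f1.
In check: yes, from the black rook on c1.
King squares — e1: attacked by Rc1; g1: attacked by Rc1; e2: attacked by Kf3; f2: attacked by Kf3; g2: attacked by Kf3.
Legal moves for White: none.
In check with no legal moves → checkmate.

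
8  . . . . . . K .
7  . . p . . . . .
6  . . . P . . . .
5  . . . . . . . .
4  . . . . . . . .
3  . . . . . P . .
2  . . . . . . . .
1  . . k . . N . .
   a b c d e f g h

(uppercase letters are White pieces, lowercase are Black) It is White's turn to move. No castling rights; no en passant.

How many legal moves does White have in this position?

12

White to move; king on g8.
In check: no.
Legal moves: Kh8, Kf8, Kh7, Kg7, Kf7, Ng3, Ne3, Nh2, Nd2, dxc7, d7, f4.
Count: 12.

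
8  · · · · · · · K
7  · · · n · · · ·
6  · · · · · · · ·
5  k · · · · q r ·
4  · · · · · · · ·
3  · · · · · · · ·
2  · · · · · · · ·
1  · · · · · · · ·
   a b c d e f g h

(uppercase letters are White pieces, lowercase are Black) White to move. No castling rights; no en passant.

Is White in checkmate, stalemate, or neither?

stalemate

White to move; white king on h8.
In check: no.
King squares — g7: attacked by Rg5; h7: attacked by Qf5; g8: attacked by Rg5.
Legal moves for White: none.
Not in check and no legal moves → stalemate.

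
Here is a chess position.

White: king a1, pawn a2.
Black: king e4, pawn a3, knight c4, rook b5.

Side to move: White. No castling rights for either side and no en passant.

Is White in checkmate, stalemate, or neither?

White to move; white king on a1.
In check: no.
King squares — b1: attacked by Rb5; a2: own pawn; b2: attacked by Pa3.
Legal moves for White: none.
Not in check and no legal moves → stalemate.

stalemate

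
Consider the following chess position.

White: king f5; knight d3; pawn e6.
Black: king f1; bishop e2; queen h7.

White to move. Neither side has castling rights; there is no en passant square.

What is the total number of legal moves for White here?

4

White to move; king on f5.
In check: yes, from the black queen on h7.
Legal moves: Kf6, Kg5, Ke5, Kf4.
Count: 4.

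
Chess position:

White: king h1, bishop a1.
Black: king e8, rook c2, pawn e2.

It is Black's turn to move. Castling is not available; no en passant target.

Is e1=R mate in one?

yes

After e1=R: white king on h1; in check: yes, from the black rook on e1.
King squares — g1: attacked by Re1; g2: attacked by Rc2; h2: attacked by Rc2.
White has no legal moves → checkmate.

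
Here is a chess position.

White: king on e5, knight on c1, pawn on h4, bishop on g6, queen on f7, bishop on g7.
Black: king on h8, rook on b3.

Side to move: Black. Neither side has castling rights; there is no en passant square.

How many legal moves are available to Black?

0

Black to move; king on h8.
In check: yes, from the white bishop on g7.
Legal moves: none.
Count: 0.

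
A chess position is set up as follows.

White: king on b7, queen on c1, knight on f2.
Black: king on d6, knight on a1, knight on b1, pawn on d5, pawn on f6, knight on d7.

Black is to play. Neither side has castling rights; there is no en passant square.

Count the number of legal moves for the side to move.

15

Black to move; king on d6.
In check: no.
Legal moves: Nf8, Nb8, Nb6, Ne5, Nc5+, Ke7, Ke6, Ke5, Nc3, Na3, Nd2, Nb3, Nc2, f5, d4.
Count: 15.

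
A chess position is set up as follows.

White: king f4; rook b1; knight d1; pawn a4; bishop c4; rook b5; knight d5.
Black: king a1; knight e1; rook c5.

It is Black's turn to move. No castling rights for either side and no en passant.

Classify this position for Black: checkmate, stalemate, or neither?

Black to move; black king on a1.
In check: yes, from the white rook on b1.
King squares — b1: attacked by Rb5; a2: attacked by Bc4; b2: attacked by Rb1.
Legal moves for Black: none.
In check with no legal moves → checkmate.

checkmate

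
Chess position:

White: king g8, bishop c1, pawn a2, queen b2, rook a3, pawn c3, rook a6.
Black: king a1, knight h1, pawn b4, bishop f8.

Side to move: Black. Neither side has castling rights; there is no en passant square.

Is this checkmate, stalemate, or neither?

Black to move; black king on a1.
In check: yes, from the white queen on b2.
King squares — b1: attacked by Qb2; a2: attacked by Qb2; b2: attacked by Bc1.
Legal moves for Black: none.
In check with no legal moves → checkmate.

checkmate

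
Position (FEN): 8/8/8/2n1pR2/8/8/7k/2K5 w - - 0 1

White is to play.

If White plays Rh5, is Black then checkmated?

no

After Rh5: black king on h2; in check: yes, from the white rook on h5.
Black has 3 legal replies: Kg3, Kg2, Kg1.
In check but a legal move exists → not checkmate.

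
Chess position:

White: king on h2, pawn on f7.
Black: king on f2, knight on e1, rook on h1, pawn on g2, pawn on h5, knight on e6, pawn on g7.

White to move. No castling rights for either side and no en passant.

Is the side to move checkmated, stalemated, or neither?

checkmate

White to move; white king on h2.
In check: yes, from the black rook on h1.
King squares — g1: attacked by Rh1; h1: attacked by Pg2; g2: attacked by Ne1; g3: attacked by Kf2; h3: attacked by Rh1.
Legal moves for White: none.
In check with no legal moves → checkmate.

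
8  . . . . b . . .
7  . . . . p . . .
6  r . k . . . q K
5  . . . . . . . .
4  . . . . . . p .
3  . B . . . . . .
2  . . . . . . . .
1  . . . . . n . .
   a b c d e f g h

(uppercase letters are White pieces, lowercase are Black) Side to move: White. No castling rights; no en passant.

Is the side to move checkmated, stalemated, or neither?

White to move; white king on h6.
In check: yes, from the black queen on g6.
King squares — g5: attacked by Qg6; h5: attacked by Qg6; g6: attacked by Be8; g7: attacked by Qg6; h7: attacked by Qg6.
Legal moves for White: none.
In check with no legal moves → checkmate.

checkmate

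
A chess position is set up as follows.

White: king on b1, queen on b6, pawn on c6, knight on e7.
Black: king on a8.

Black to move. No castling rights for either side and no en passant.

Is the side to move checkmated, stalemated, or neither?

Black to move; black king on a8.
In check: no.
King squares — a7: attacked by Qb6; b7: attacked by Qb6; b8: attacked by Qb6.
Legal moves for Black: none.
Not in check and no legal moves → stalemate.

stalemate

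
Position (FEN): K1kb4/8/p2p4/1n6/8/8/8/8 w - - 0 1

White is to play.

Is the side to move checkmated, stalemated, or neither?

stalemate

White to move; white king on a8.
In check: no.
King squares — a7: attacked by Nb5; b7: attacked by Kc8; b8: attacked by Kc8.
Legal moves for White: none.
Not in check and no legal moves → stalemate.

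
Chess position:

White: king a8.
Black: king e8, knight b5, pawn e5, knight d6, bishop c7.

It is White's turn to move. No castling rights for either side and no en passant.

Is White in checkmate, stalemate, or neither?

stalemate

White to move; white king on a8.
In check: no.
King squares — a7: attacked by Nb5; b7: attacked by Nd6; b8: attacked by Bc7.
Legal moves for White: none.
Not in check and no legal moves → stalemate.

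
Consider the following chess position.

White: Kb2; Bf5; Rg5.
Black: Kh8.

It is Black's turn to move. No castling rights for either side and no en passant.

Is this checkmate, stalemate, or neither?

Black to move; black king on h8.
In check: no.
King squares — g7: attacked by Rg5; h7: attacked by Bf5; g8: attacked by Rg5.
Legal moves for Black: none.
Not in check and no legal moves → stalemate.

stalemate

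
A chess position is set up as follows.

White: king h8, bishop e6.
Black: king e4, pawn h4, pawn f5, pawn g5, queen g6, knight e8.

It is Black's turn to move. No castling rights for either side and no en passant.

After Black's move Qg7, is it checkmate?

yes

After Qg7: white king on h8; in check: yes, from the black queen on g7.
King squares — g7: attacked by Ne8; h7: attacked by Qg7; g8: attacked by Qg7.
White has no legal moves → checkmate.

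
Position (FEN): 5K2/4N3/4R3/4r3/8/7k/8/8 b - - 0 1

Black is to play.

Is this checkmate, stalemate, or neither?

Black to move; black king on h3.
In check: no.
Legal moves for Black: Rxe6, Rh5, Rg5, Rf5+, Rd5, Rc5, Rb5, Ra5, Re4, Re3, Re2, Re1, Kh4, Kg4, Kg3, Kh2, Kg2.
Black has 17 legal moves and is not in check → neither.

neither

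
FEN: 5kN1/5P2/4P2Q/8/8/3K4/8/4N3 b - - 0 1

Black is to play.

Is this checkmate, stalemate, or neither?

Black to move; black king on f8.
In check: yes, from the white queen on h6.
King squares — e7: attacked by Ng8; f7: attacked by Pe6; g7: attacked by Qh6; e8: attacked by Pf7; g8: attacked by Pf7.
Legal moves for Black: none.
In check with no legal moves → checkmate.

checkmate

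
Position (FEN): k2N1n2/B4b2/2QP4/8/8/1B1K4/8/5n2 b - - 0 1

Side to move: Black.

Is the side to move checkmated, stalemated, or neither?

neither

Black to move; black king on a8.
In check: yes, from the white queen on c6.
Legal moves for Black: Kxa7.
Black is in check but has 1 legal move → neither.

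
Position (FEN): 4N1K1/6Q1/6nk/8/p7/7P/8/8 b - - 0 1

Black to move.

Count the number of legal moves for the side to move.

Black to move; king on h6.
In check: yes, from the white queen on g7.
Legal moves: Kh5, Kg5.
Count: 2.

2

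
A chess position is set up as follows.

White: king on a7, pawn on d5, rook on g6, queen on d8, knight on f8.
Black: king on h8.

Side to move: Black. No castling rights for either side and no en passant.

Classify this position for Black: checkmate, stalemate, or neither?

Black to move; black king on h8.
In check: no.
King squares — g7: attacked by Rg6; h7: attacked by Nf8; g8: attacked by Rg6.
Legal moves for Black: none.
Not in check and no legal moves → stalemate.

stalemate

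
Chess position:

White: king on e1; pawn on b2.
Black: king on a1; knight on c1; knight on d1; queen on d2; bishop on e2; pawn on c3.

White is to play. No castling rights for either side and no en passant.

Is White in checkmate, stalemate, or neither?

checkmate

White to move; white king on e1.
In check: yes, from the black queen on d2.
King squares — d1: attacked by Qd2; f1: attacked by Be2; d2: attacked by Pc3; e2: attacked by Nc1; f2: attacked by Nd1.
Legal moves for White: none.
In check with no legal moves → checkmate.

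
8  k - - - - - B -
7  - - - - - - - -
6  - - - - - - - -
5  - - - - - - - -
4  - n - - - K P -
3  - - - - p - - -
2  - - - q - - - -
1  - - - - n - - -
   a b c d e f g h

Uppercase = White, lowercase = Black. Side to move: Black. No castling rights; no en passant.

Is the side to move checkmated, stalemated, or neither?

neither

Black to move; black king on a8.
In check: no.
Legal moves for Black include: Kb8, Kb7, Ka7, Nc6, Na6, Nd5+, Nbd3+, Nbc2, Na2, Qd8, Qd7, Qd6+, Qd5, Qd4+, Qd3, Qc3, Qh2+, Qg2, ... (list truncated; more exist).
Black has legal moves and is not in check → neither.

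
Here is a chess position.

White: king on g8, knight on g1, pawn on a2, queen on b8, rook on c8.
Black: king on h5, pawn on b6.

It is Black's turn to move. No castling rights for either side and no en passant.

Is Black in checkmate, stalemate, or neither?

Black to move; black king on h5.
In check: no.
Legal moves for Black: Kh6, Kg6, Kg5, Kh4, Kg4, b5.
Black has 6 legal moves and is not in check → neither.

neither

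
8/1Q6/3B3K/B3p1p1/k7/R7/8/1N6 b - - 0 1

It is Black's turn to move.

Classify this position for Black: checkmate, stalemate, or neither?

Black to move; black king on a4.
In check: yes, from the white rook on a3.
King squares — a3: attacked by Nb1; b3: attacked by Ra3; b4: attacked by Ba5; a5: attacked by Ra3; b5: attacked by Qb7.
Legal moves for Black: none.
In check with no legal moves → checkmate.

checkmate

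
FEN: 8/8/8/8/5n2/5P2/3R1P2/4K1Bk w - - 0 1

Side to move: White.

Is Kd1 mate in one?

After Kd1: black king on h1; in check: no.
Black is not in check, so this cannot be checkmate.

no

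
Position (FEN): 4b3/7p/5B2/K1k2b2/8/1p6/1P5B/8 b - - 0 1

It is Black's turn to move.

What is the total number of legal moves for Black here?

Black to move; king on c5.
In check: no.
Legal moves: Bf7, Bed7, Beg6, Bc6, Bh5, Bb5, Ba4, Bc8, Bfd7, Bfg6, Be6, Bg4, Be4, Bh3, Bd3, Bc2, Bb1, Kc6, Kd5, Kc4, h6, h5.
Count: 22.

22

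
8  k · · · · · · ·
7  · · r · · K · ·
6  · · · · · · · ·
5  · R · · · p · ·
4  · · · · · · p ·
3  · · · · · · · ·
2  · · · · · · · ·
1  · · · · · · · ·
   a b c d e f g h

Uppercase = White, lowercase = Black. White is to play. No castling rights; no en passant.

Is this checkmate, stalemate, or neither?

neither

White to move; white king on f7.
In check: yes, from the black rook on c7.
King squares — e6: available; f6: available; g6: available; e7: attacked by Rc7; g7: attacked by Rc7; e8: available; f8: available; g8: available.
Legal moves for White: Kg8, Kf8, Ke8, Kg6, Kf6, Ke6.
White is in check but has 6 legal moves → neither.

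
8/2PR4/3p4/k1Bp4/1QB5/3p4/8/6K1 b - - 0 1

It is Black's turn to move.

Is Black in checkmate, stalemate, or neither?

Black to move; black king on a5.
In check: yes, from the white queen on b4.
King squares — a4: attacked by Qb4; b4: attacked by Bc5; b5: attacked by Qb4; a6: attacked by Bc4; b6: attacked by Qb4.
Legal moves for Black: none.
In check with no legal moves → checkmate.

checkmate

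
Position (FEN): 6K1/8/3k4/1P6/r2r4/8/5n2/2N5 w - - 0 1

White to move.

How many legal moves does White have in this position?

10

White to move; king on g8.
In check: no.
Legal moves: Kh8, Kf8, Kh7, Kg7, Kf7, Nd3, Nb3, Ne2, Na2, b6.
Count: 10.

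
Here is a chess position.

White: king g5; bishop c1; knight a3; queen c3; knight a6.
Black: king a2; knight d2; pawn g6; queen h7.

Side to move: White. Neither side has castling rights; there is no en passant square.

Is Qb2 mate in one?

After Qb2: black king on a2; in check: yes, from the white queen on b2.
King squares — a1: attacked by Qb2; b1: attacked by Qb2; b2: attacked by Bc1; a3: attacked by Qb2; b3: attacked by Qb2.
Black has no legal moves → checkmate.

yes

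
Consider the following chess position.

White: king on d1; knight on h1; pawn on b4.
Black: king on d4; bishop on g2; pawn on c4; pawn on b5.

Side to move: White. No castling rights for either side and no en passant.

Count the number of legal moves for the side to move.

7

White to move; king on d1.
In check: no.
Legal moves: Ng3, Nf2, Ke2, Kd2, Kc2, Ke1, Kc1.
Count: 7.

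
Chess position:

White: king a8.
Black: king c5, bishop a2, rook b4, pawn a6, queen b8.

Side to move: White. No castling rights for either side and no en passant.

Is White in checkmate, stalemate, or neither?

checkmate

White to move; white king on a8.
In check: yes, from the black queen on b8.
King squares — a7: attacked by Qb8; b7: attacked by Rb4; b8: attacked by Rb4.
Legal moves for White: none.
In check with no legal moves → checkmate.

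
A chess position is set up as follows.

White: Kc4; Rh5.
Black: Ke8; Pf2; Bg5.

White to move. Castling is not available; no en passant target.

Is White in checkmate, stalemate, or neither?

White to move; white king on c4.
In check: no.
Legal moves for White: Rh8+, Rh7, Rh6, Rxg5, Rh4, Rh3, Rh2, Rh1, Kd5, Kc5, Kb5, Kd4, Kb4, Kd3, Kc3, Kb3.
White has 16 legal moves and is not in check → neither.

neither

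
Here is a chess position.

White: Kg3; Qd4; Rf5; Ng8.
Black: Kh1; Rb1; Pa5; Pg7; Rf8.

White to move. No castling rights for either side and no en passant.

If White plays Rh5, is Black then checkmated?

yes

After Rh5: black king on h1; in check: yes, from the white rook on h5.
King squares — g1: attacked by Qd4; g2: attacked by Kg3; h2: attacked by Kg3.
Black has no legal moves → checkmate.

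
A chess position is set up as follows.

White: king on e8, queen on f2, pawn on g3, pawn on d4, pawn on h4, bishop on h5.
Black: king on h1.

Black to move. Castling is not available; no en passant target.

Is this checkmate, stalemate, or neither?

Black to move; black king on h1.
In check: no.
King squares — g1: attacked by Qf2; g2: attacked by Qf2; h2: attacked by Qf2.
Legal moves for Black: none.
Not in check and no legal moves → stalemate.

stalemate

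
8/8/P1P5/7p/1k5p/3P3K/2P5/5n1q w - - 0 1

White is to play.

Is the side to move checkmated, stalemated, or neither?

White to move; white king on h3.
In check: yes, from the black queen on h1.
King squares — g2: attacked by Qh1; h2: attacked by Nf1; g3: attacked by Nf1; g4: attacked by Ph5; h4: attacked by Qh1.
Legal moves for White: none.
In check with no legal moves → checkmate.

checkmate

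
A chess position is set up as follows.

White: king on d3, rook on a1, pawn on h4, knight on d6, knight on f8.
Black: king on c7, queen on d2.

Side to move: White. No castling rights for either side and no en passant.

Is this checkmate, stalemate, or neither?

neither

White to move; white king on d3.
In check: yes, from the black queen on d2.
King squares — c2: attacked by Qd2; d2: available; e2: attacked by Qd2; c3: attacked by Qd2; e3: attacked by Qd2; c4: available; d4: attacked by Qd2; e4: available.
Legal moves for White: Ke4, Kc4, Kxd2.
White is in check but has 3 legal moves → neither.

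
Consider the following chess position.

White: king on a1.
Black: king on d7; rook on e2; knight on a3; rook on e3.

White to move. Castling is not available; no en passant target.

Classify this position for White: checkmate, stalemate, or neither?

stalemate

White to move; white king on a1.
In check: no.
King squares — b1: attacked by Na3; a2: attacked by Re2; b2: attacked by Re2.
Legal moves for White: none.
Not in check and no legal moves → stalemate.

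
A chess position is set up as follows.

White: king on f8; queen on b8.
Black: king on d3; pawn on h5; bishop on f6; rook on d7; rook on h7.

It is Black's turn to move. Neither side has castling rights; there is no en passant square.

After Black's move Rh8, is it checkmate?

yes

After Rh8: white king on f8; in check: yes, from the black rook on h8.
King squares — e7: attacked by Bf6; f7: attacked by Rd7; g7: attacked by Bf6; e8: attacked by Rh8; g8: attacked by Rh8.
White has no legal moves → checkmate.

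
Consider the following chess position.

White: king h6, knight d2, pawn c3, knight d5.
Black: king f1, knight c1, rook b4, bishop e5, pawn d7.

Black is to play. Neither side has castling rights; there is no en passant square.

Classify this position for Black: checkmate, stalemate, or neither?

Black to move; black king on f1.
In check: yes, from the white knight on d2.
Legal moves for Black: Kg2, Kf2, Ke2, Kg1, Ke1.
Black is in check but has 5 legal moves → neither.

neither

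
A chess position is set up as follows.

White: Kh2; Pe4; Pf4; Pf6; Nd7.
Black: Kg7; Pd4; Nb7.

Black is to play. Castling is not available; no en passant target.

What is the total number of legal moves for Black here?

Black to move; king on g7.
In check: yes, from the white pawn on f6.
Legal moves: Kh8, Kg8, Kh7, Kf7, Kh6, Kg6.
Count: 6.

6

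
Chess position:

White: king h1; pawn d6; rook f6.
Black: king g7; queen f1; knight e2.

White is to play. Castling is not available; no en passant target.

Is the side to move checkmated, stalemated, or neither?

White to move; white king on h1.
In check: yes, from the black queen on f1.
King squares — g1: attacked by Qf1; g2: attacked by Qf1; h2: available.
Legal moves for White: Kh2, Rxf1.
White is in check but has 2 legal moves → neither.

neither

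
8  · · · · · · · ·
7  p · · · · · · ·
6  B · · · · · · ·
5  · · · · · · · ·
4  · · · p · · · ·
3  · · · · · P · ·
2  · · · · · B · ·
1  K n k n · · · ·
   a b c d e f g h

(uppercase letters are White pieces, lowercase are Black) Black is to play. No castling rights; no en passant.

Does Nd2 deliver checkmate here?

no

After Nd2: white king on a1; in check: no.
White is not in check, so this cannot be checkmate.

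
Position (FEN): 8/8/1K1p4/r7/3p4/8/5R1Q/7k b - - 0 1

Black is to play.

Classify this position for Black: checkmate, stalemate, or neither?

Black to move; black king on h1.
In check: yes, from the white queen on h2.
King squares — g1: attacked by Qh2; g2: attacked by Rf2; h2: attacked by Rf2.
Legal moves for Black: none.
In check with no legal moves → checkmate.

checkmate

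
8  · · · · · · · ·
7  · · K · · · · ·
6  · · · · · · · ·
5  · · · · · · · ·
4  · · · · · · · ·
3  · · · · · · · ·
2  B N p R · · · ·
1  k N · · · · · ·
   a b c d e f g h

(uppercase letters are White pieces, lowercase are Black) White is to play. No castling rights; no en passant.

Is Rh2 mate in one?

no

After Rh2: black king on a1; in check: no.
Black is not in check, so this cannot be checkmate.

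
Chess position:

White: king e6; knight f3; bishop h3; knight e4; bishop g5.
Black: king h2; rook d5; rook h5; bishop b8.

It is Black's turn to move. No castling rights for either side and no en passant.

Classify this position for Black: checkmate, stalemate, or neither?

neither

Black to move; black king on h2.
In check: yes, from the white knight on f3.
Legal moves for Black: Kxh3, Kh1.
Black is in check but has 2 legal moves → neither.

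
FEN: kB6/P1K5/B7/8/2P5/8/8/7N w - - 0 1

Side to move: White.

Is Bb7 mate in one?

After Bb7: black king on a8; in check: yes, from the white bishop on b7.
King squares — a7: attacked by Bb8; b7: attacked by Kc7; b8: attacked by Pa7.
Black has no legal moves → checkmate.

yes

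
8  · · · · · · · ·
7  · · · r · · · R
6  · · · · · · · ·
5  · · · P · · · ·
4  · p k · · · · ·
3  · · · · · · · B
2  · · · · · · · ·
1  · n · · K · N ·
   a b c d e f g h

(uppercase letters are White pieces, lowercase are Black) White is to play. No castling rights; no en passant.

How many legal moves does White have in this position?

White to move; king on e1.
In check: no.
Legal moves: Rh8, Rg7, Rf7, Re7, Rxd7, Rh6, Rh5, Rh4+, Bxd7, Be6, Bf5, Bg4, Bg2, Bf1+, Nf3, Ne2, Kf2, Ke2, Kf1, Kd1, d6.
Count: 21.

21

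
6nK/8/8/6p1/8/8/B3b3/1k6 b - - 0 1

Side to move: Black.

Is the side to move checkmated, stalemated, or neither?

Black to move; black king on b1.
In check: yes, from the white bishop on a2.
Legal moves for Black: Kc2, Kb2, Kxa2, Kc1, Ka1.
Black is in check but has 5 legal moves → neither.

neither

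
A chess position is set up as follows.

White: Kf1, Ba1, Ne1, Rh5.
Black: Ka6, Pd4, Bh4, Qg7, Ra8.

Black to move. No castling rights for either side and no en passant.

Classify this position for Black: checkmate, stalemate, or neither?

Black to move; black king on a6.
In check: no.
Legal moves for Black include: Rh8, Rg8, Rf8+, Re8, Rd8, Rc8, Rb8, Ra7, Qh8, Qg8, Qf8+, Qh7, Qf7+, Qe7, Qd7, Qc7, Qb7, Qa7, ... (list truncated; more exist).
Black has legal moves and is not in check → neither.

neither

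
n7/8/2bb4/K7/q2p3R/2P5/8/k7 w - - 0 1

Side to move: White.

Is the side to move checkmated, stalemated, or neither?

White to move; white king on a5.
In check: yes, from the black queen on a4.
King squares — a4: attacked by Bc6; b4: attacked by Qa4; b5: attacked by Qa4; a6: attacked by Qa4; b6: attacked by Na8.
Legal moves for White: none.
In check with no legal moves → checkmate.

checkmate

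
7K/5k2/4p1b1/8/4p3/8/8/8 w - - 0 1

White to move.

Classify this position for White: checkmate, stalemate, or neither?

stalemate

White to move; white king on h8.
In check: no.
King squares — g7: attacked by Kf7; h7: attacked by Bg6; g8: attacked by Kf7.
Legal moves for White: none.
Not in check and no legal moves → stalemate.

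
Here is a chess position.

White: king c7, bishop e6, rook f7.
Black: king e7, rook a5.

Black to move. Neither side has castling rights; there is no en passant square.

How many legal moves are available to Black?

Black to move; king on e7.
In check: yes, from the white rook on f7.
Legal moves: Ke8, Kxe6.
Count: 2.

2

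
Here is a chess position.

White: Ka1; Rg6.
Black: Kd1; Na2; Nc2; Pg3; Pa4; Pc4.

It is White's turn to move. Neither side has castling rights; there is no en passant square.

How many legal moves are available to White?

3

White to move; king on a1.
In check: yes, from the black knight on c2.
Legal moves: Kb2, Kxa2, Kb1.
Count: 3.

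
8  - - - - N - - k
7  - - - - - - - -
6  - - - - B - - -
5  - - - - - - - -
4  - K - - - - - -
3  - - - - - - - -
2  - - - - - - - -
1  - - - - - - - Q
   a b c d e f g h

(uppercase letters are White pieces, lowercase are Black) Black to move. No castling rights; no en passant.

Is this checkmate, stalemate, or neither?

Black to move; black king on h8.
In check: yes, from the white queen on h1.
King squares — g7: attacked by Ne8; h7: attacked by Qh1; g8: attacked by Be6.
Legal moves for Black: none.
In check with no legal moves → checkmate.

checkmate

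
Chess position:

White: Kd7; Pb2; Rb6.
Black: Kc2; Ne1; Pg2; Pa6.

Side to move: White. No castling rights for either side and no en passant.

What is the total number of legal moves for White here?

22

White to move; king on d7.
In check: no.
Legal moves: Ke8, Kd8, Kc8, Ke7, Kc7, Ke6, Kd6, Kc6, Rb8, Rb7, Rh6, Rg6, Rf6, Re6, Rd6, Rc6+, Rxa6, Rb5, Rb4, Rb3, b3, b4.
Count: 22.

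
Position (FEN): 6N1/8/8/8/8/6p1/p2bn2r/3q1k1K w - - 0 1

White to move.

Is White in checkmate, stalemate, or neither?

White to move; white king on h1.
In check: yes, from the black rook on h2.
King squares — g1: attacked by Kf1; g2: attacked by Kf1; h2: attacked by Pg3.
Legal moves for White: none.
In check with no legal moves → checkmate.

checkmate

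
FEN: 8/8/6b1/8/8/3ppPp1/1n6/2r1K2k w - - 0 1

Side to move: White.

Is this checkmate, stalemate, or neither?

checkmate

White to move; white king on e1.
In check: yes, from the black rook on c1.
King squares — d1: attacked by Rc1; f1: attacked by Rc1; d2: attacked by Pe3; e2: attacked by Pd3; f2: attacked by Pe3.
Legal moves for White: none.
In check with no legal moves → checkmate.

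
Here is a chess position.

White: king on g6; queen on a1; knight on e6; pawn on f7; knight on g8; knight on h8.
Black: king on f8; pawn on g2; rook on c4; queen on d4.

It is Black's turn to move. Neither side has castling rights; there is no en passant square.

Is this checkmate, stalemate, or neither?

checkmate

Black to move; black king on f8.
In check: yes, from the white knight on e6.
King squares — e7: attacked by Ng8; f7: attacked by Kg6; g7: attacked by Ne6; e8: attacked by Pf7; g8: attacked by Pf7.
Legal moves for Black: none.
In check with no legal moves → checkmate.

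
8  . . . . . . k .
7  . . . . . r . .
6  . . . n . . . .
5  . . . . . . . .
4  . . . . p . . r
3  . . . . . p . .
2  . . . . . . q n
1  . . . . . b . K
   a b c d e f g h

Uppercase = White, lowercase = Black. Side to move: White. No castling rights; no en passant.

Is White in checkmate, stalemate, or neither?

White to move; white king on h1.
In check: yes, from the black queen on g2.
King squares — g1: attacked by Qg2; g2: attacked by Bf1; h2: attacked by Qg2.
Legal moves for White: none.
In check with no legal moves → checkmate.

checkmate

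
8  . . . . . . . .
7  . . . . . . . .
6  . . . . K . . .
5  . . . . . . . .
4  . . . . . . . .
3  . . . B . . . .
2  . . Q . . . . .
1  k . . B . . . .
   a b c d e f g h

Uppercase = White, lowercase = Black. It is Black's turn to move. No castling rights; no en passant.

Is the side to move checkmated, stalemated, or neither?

Black to move; black king on a1.
In check: no.
King squares — b1: attacked by Qc2; a2: attacked by Qc2; b2: attacked by Qc2.
Legal moves for Black: none.
Not in check and no legal moves → stalemate.

stalemate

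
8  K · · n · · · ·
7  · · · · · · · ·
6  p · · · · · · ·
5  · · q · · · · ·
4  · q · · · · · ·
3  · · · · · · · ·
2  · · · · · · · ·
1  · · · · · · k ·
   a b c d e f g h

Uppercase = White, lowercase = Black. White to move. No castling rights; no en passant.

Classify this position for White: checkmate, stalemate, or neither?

stalemate

White to move; white king on a8.
In check: no.
King squares — a7: attacked by Qc5; b7: attacked by Qb4; b8: attacked by Qb4.
Legal moves for White: none.
Not in check and no legal moves → stalemate.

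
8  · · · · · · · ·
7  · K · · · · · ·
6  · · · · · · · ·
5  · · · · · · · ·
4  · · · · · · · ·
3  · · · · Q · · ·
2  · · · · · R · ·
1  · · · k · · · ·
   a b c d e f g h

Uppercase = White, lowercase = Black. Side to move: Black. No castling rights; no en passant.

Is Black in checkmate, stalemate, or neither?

stalemate

Black to move; black king on d1.
In check: no.
King squares — c1: attacked by Qe3; e1: attacked by Qe3; c2: attacked by Rf2; d2: attacked by Rf2; e2: attacked by Rf2.
Legal moves for Black: none.
Not in check and no legal moves → stalemate.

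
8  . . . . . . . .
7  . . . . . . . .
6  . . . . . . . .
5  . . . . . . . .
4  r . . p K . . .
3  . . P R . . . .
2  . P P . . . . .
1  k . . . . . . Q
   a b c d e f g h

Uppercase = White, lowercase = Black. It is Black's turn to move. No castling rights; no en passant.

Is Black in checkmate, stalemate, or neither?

neither

Black to move; black king on a1.
In check: yes, from the white queen on h1.
King squares — b1: attacked by Qh1; a2: available; b2: available.
Legal moves for Black: Kxb2, Ka2.
Black is in check but has 2 legal moves → neither.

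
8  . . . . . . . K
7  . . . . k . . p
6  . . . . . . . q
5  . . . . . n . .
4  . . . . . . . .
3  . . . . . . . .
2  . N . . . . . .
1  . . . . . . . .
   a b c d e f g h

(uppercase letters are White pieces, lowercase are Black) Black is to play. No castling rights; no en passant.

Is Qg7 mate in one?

After Qg7: white king on h8; in check: yes, from the black queen on g7.
King squares — g7: attacked by Nf5; h7: attacked by Qg7; g8: attacked by Qg7.
White has no legal moves → checkmate.

yes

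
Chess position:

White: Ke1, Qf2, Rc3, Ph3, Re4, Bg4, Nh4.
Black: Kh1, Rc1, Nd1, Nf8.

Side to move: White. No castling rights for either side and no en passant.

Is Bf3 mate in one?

yes

After Bf3: black king on h1; in check: yes, from the white bishop on f3.
King squares — g1: attacked by Qf2; g2: attacked by Qf2; h2: attacked by Qf2.
Black has no legal moves → checkmate.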